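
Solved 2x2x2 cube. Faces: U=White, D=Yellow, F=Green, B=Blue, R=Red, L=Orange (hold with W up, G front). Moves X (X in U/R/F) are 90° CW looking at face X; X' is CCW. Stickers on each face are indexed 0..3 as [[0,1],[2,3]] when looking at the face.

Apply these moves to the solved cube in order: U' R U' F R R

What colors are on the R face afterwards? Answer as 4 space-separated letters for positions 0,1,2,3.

Answer: G W Y W

Derivation:
After move 1 (U'): U=WWWW F=OOGG R=GGRR B=RRBB L=BBOO
After move 2 (R): R=RGRG U=WOWG F=OYGY D=YBYR B=WRWB
After move 3 (U'): U=OGWW F=BBGY R=OYRG B=RGWB L=WROO
After move 4 (F): F=GBYB U=OGOR R=WYWG D=ROYR L=WYOB
After move 5 (R): R=WWGY U=OBOB F=GOYR D=RWYR B=RGGB
After move 6 (R): R=GWYW U=OOOR F=GWYR D=RGYR B=BGBB
Query: R face = GWYW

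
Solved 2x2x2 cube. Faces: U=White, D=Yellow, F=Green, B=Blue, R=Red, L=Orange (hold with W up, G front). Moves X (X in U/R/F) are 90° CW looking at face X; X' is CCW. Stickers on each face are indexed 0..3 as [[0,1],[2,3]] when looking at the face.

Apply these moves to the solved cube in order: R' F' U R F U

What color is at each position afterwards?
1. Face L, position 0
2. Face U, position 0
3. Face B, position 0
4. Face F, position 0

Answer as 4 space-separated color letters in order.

After move 1 (R'): R=RRRR U=WBWB F=GWGW D=YGYG B=YBYB
After move 2 (F'): F=WWGG U=WBRR R=GRYR D=OOYG L=OBOW
After move 3 (U): U=RWRB F=GRGG R=YBYR B=OBYB L=WWOW
After move 4 (R): R=YYRB U=RRRG F=GOGG D=OYYO B=BBWB
After move 5 (F): F=GGGO U=RRWW R=RYGB D=RYYO L=WOOY
After move 6 (U): U=WRWR F=RYGO R=BBGB B=WOWB L=GGOY
Query 1: L[0] = G
Query 2: U[0] = W
Query 3: B[0] = W
Query 4: F[0] = R

Answer: G W W R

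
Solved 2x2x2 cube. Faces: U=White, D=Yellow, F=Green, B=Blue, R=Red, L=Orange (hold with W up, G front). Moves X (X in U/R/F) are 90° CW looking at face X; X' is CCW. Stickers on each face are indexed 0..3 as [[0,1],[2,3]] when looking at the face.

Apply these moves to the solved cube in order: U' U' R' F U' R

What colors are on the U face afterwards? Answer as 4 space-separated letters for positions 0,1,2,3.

Answer: B Y W W

Derivation:
After move 1 (U'): U=WWWW F=OOGG R=GGRR B=RRBB L=BBOO
After move 2 (U'): U=WWWW F=BBGG R=OORR B=GGBB L=RROO
After move 3 (R'): R=OROR U=WBWG F=BWGW D=YBYG B=YGYB
After move 4 (F): F=GBWW U=WBOR R=WRGR D=OOYG L=RYOB
After move 5 (U'): U=BRWO F=RYWW R=GBGR B=WRYB L=YGOB
After move 6 (R): R=GGRB U=BYWW F=ROWG D=OYYW B=ORRB
Query: U face = BYWW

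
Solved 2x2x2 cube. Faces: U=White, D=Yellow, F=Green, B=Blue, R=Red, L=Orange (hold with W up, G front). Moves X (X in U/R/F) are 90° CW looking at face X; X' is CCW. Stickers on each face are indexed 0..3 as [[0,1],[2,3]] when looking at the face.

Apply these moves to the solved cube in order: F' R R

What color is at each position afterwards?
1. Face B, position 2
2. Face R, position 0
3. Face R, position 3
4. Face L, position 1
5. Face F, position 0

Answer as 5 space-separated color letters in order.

Answer: G R Y W G

Derivation:
After move 1 (F'): F=GGGG U=WWRR R=YRYR D=OOYY L=OWOW
After move 2 (R): R=YYRR U=WGRG F=GOGY D=OBYB B=RBWB
After move 3 (R): R=RYRY U=WORY F=GBGB D=OWYR B=GBGB
Query 1: B[2] = G
Query 2: R[0] = R
Query 3: R[3] = Y
Query 4: L[1] = W
Query 5: F[0] = G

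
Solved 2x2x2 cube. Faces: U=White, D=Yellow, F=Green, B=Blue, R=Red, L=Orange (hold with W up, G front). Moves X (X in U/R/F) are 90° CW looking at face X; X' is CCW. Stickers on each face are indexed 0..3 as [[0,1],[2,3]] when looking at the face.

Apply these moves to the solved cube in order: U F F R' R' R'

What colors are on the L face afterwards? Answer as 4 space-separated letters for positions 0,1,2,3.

Answer: G R O B

Derivation:
After move 1 (U): U=WWWW F=RRGG R=BBRR B=OOBB L=GGOO
After move 2 (F): F=GRGR U=WWOG R=WBWR D=RBYY L=GYOY
After move 3 (F): F=GGRR U=WWYY R=OBGR D=WWYY L=GROB
After move 4 (R'): R=BROG U=WBYO F=GWRY D=WGYR B=YOWB
After move 5 (R'): R=RGBO U=WWYY F=GBRO D=WWYY B=ROGB
After move 6 (R'): R=GORB U=WGYR F=GWRY D=WBYO B=YOWB
Query: L face = GROB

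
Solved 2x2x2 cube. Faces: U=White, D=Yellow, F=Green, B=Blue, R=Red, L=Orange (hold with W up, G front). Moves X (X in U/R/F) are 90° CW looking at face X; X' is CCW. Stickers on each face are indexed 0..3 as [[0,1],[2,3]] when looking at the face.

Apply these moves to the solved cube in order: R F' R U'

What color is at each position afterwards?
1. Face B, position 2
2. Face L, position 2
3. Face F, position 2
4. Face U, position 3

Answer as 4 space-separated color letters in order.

Answer: G O G R

Derivation:
After move 1 (R): R=RRRR U=WGWG F=GYGY D=YBYB B=WBWB
After move 2 (F'): F=YYGG U=WGRR R=BRYR D=OOYB L=OGOW
After move 3 (R): R=YBRR U=WYRG F=YOGB D=OWYW B=RBGB
After move 4 (U'): U=YGWR F=OGGB R=YORR B=YBGB L=RBOW
Query 1: B[2] = G
Query 2: L[2] = O
Query 3: F[2] = G
Query 4: U[3] = R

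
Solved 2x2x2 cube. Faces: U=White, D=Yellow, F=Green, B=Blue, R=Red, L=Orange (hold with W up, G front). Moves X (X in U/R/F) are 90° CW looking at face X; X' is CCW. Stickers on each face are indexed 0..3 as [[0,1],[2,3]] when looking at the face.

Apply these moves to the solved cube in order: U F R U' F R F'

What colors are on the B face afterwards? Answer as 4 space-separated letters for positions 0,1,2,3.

After move 1 (U): U=WWWW F=RRGG R=BBRR B=OOBB L=GGOO
After move 2 (F): F=GRGR U=WWOG R=WBWR D=RBYY L=GYOY
After move 3 (R): R=WWRB U=WROR F=GBGY D=RBYO B=GOWB
After move 4 (U'): U=RRWO F=GYGY R=GBRB B=WWWB L=GOOY
After move 5 (F): F=GGYY U=RRYO R=WBOB D=RGYO L=GROB
After move 6 (R): R=OWBB U=RGYY F=GGYO D=RWYW B=OWRB
After move 7 (F'): F=GOGY U=RGOB R=WWRB D=RBYW L=GYOY
Query: B face = OWRB

Answer: O W R B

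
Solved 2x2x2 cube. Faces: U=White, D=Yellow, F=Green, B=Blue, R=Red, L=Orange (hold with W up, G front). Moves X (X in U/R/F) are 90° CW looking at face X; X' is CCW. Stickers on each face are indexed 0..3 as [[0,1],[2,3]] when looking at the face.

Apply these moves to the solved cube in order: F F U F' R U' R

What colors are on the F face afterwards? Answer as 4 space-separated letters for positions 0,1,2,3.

After move 1 (F): F=GGGG U=WWOO R=WRWR D=RRYY L=OYOY
After move 2 (F): F=GGGG U=WWYY R=OROR D=WWYY L=OROR
After move 3 (U): U=YWYW F=ORGG R=BBOR B=ORBB L=GGOR
After move 4 (F'): F=RGOG U=YWBO R=WBWR D=GRYY L=GWOY
After move 5 (R): R=WWRB U=YGBG F=RROY D=GBYO B=ORWB
After move 6 (U'): U=GGYB F=GWOY R=RRRB B=WWWB L=OROY
After move 7 (R): R=RRBR U=GWYY F=GBOO D=GWYW B=BWGB
Query: F face = GBOO

Answer: G B O O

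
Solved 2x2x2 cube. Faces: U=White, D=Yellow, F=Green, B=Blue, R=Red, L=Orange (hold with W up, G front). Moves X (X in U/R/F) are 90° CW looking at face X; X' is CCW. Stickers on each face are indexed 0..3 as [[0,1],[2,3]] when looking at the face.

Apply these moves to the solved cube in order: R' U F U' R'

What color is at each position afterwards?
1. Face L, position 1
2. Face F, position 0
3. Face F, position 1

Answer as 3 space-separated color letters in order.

Answer: O G W

Derivation:
After move 1 (R'): R=RRRR U=WBWB F=GWGW D=YGYG B=YBYB
After move 2 (U): U=WWBB F=RRGW R=YBRR B=OOYB L=GWOO
After move 3 (F): F=GRWR U=WWOW R=BBBR D=RYYG L=GYOG
After move 4 (U'): U=WWWO F=GYWR R=GRBR B=BBYB L=OOOG
After move 5 (R'): R=RRGB U=WYWB F=GWWO D=RYYR B=GBYB
Query 1: L[1] = O
Query 2: F[0] = G
Query 3: F[1] = W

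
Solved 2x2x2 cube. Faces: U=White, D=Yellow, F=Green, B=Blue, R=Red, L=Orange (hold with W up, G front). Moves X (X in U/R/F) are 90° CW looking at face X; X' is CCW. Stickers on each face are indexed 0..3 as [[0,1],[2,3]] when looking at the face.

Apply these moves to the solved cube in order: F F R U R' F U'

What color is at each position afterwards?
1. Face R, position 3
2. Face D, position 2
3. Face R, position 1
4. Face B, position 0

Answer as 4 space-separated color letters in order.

After move 1 (F): F=GGGG U=WWOO R=WRWR D=RRYY L=OYOY
After move 2 (F): F=GGGG U=WWYY R=OROR D=WWYY L=OROR
After move 3 (R): R=OORR U=WGYG F=GWGY D=WBYB B=YBWB
After move 4 (U): U=YWGG F=OOGY R=YBRR B=ORWB L=GWOR
After move 5 (R'): R=BRYR U=YWGO F=OWGG D=WOYY B=BRBB
After move 6 (F): F=GOGW U=YWRW R=GROR D=YBYY L=GWOO
After move 7 (U'): U=WWYR F=GWGW R=GOOR B=GRBB L=BROO
Query 1: R[3] = R
Query 2: D[2] = Y
Query 3: R[1] = O
Query 4: B[0] = G

Answer: R Y O G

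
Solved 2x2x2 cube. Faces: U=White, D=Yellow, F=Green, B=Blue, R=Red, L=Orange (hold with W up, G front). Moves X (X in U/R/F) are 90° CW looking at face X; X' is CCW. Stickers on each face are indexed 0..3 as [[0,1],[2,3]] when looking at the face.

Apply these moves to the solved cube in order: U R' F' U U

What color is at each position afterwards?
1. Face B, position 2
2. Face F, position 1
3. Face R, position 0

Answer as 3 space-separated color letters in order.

Answer: Y O G

Derivation:
After move 1 (U): U=WWWW F=RRGG R=BBRR B=OOBB L=GGOO
After move 2 (R'): R=BRBR U=WBWO F=RWGW D=YRYG B=YOYB
After move 3 (F'): F=WWRG U=WBBB R=RRYR D=GOYG L=GOOW
After move 4 (U): U=BWBB F=RRRG R=YOYR B=GOYB L=WWOW
After move 5 (U): U=BBBW F=YORG R=GOYR B=WWYB L=RROW
Query 1: B[2] = Y
Query 2: F[1] = O
Query 3: R[0] = G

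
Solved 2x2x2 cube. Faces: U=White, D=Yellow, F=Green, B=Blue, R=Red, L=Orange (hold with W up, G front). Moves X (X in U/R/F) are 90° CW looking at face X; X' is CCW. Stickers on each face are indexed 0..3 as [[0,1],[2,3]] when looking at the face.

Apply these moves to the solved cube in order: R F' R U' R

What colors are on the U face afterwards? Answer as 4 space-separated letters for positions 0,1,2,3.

Answer: Y G W B

Derivation:
After move 1 (R): R=RRRR U=WGWG F=GYGY D=YBYB B=WBWB
After move 2 (F'): F=YYGG U=WGRR R=BRYR D=OOYB L=OGOW
After move 3 (R): R=YBRR U=WYRG F=YOGB D=OWYW B=RBGB
After move 4 (U'): U=YGWR F=OGGB R=YORR B=YBGB L=RBOW
After move 5 (R): R=RYRO U=YGWB F=OWGW D=OGYY B=RBGB
Query: U face = YGWB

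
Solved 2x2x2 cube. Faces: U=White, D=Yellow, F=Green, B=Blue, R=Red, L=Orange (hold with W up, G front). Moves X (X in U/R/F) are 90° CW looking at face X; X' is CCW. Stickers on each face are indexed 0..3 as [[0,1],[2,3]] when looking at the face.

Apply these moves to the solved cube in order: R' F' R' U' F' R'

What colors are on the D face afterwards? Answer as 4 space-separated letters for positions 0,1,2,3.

Answer: B R Y G

Derivation:
After move 1 (R'): R=RRRR U=WBWB F=GWGW D=YGYG B=YBYB
After move 2 (F'): F=WWGG U=WBRR R=GRYR D=OOYG L=OBOW
After move 3 (R'): R=RRGY U=WYRY F=WBGR D=OWYG B=GBOB
After move 4 (U'): U=YYWR F=OBGR R=WBGY B=RROB L=GBOW
After move 5 (F'): F=BROG U=YYWG R=WBOY D=BWYG L=GROW
After move 6 (R'): R=BYWO U=YOWR F=BYOG D=BRYG B=GRWB
Query: D face = BRYG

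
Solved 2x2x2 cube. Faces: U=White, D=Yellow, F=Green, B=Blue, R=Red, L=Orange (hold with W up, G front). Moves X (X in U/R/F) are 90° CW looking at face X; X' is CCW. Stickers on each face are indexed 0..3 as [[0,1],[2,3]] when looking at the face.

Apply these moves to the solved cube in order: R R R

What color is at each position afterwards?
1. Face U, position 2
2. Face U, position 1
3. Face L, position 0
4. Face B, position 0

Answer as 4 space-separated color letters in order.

After move 1 (R): R=RRRR U=WGWG F=GYGY D=YBYB B=WBWB
After move 2 (R): R=RRRR U=WYWY F=GBGB D=YWYW B=GBGB
After move 3 (R): R=RRRR U=WBWB F=GWGW D=YGYG B=YBYB
Query 1: U[2] = W
Query 2: U[1] = B
Query 3: L[0] = O
Query 4: B[0] = Y

Answer: W B O Y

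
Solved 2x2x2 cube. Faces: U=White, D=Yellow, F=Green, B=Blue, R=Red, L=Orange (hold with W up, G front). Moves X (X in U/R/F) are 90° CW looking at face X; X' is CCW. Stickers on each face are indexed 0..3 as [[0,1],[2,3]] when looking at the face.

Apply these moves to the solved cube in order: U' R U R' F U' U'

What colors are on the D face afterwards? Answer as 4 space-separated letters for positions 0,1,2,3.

After move 1 (U'): U=WWWW F=OOGG R=GGRR B=RRBB L=BBOO
After move 2 (R): R=RGRG U=WOWG F=OYGY D=YBYR B=WRWB
After move 3 (U): U=WWGO F=RGGY R=WRRG B=BBWB L=OYOO
After move 4 (R'): R=RGWR U=WWGB F=RWGO D=YGYY B=RBBB
After move 5 (F): F=GROW U=WWOY R=GGBR D=WRYY L=OYOG
After move 6 (U'): U=WYWO F=OYOW R=GRBR B=GGBB L=RBOG
After move 7 (U'): U=YOWW F=RBOW R=OYBR B=GRBB L=GGOG
Query: D face = WRYY

Answer: W R Y Y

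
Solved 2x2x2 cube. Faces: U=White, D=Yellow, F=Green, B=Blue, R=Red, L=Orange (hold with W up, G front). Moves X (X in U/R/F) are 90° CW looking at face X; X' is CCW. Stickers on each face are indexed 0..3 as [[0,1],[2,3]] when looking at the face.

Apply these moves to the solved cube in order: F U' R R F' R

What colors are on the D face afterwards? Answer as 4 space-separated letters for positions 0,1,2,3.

After move 1 (F): F=GGGG U=WWOO R=WRWR D=RRYY L=OYOY
After move 2 (U'): U=WOWO F=OYGG R=GGWR B=WRBB L=BBOY
After move 3 (R): R=WGRG U=WYWG F=ORGY D=RBYW B=OROB
After move 4 (R): R=RWGG U=WRWY F=OBGW D=ROYO B=GRYB
After move 5 (F'): F=BWOG U=WRRG R=OWRG D=BYYO L=BYOW
After move 6 (R): R=ROGW U=WWRG F=BYOO D=BYYG B=GRRB
Query: D face = BYYG

Answer: B Y Y G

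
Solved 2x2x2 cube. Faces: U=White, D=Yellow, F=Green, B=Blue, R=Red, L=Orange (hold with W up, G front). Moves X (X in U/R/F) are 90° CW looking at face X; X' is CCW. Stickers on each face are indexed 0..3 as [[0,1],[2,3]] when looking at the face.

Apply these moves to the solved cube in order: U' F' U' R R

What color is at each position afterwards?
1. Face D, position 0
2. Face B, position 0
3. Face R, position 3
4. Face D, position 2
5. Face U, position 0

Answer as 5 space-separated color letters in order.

After move 1 (U'): U=WWWW F=OOGG R=GGRR B=RRBB L=BBOO
After move 2 (F'): F=OGOG U=WWGR R=YGYR D=BOYY L=BWOW
After move 3 (U'): U=WRWG F=BWOG R=OGYR B=YGBB L=RROW
After move 4 (R): R=YORG U=WWWG F=BOOY D=BBYY B=GGRB
After move 5 (R): R=RYGO U=WOWY F=BBOY D=BRYG B=GGWB
Query 1: D[0] = B
Query 2: B[0] = G
Query 3: R[3] = O
Query 4: D[2] = Y
Query 5: U[0] = W

Answer: B G O Y W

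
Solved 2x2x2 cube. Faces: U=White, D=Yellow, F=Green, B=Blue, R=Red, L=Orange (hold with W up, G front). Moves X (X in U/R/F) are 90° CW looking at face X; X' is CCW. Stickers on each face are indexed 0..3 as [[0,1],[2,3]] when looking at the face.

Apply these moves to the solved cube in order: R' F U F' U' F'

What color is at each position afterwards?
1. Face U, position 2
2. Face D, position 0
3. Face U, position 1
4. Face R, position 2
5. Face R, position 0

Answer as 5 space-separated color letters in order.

After move 1 (R'): R=RRRR U=WBWB F=GWGW D=YGYG B=YBYB
After move 2 (F): F=GGWW U=WBOO R=WRBR D=RRYG L=OYOG
After move 3 (U): U=OWOB F=WRWW R=YBBR B=OYYB L=GGOG
After move 4 (F'): F=RWWW U=OWYB R=RBRR D=GGYG L=GBOO
After move 5 (U'): U=WBOY F=GBWW R=RWRR B=RBYB L=OYOO
After move 6 (F'): F=BWGW U=WBRR R=GWGR D=YOYG L=OYOO
Query 1: U[2] = R
Query 2: D[0] = Y
Query 3: U[1] = B
Query 4: R[2] = G
Query 5: R[0] = G

Answer: R Y B G G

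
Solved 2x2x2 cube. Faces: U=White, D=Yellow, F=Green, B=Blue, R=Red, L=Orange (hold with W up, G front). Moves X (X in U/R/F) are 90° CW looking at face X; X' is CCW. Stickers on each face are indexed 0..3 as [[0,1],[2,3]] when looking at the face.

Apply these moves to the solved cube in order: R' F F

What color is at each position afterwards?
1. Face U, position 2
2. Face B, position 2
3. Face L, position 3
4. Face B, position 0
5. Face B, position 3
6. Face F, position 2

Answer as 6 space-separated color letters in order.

Answer: G Y R Y B W

Derivation:
After move 1 (R'): R=RRRR U=WBWB F=GWGW D=YGYG B=YBYB
After move 2 (F): F=GGWW U=WBOO R=WRBR D=RRYG L=OYOG
After move 3 (F): F=WGWG U=WBGY R=OROR D=BWYG L=OROR
Query 1: U[2] = G
Query 2: B[2] = Y
Query 3: L[3] = R
Query 4: B[0] = Y
Query 5: B[3] = B
Query 6: F[2] = W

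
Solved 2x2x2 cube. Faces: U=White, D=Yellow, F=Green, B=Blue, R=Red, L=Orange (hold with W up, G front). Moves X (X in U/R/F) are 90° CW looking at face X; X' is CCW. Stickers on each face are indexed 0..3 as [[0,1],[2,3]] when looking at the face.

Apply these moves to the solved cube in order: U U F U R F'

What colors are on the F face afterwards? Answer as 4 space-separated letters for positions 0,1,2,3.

After move 1 (U): U=WWWW F=RRGG R=BBRR B=OOBB L=GGOO
After move 2 (U): U=WWWW F=BBGG R=OORR B=GGBB L=RROO
After move 3 (F): F=GBGB U=WWOR R=WOWR D=ROYY L=RYOY
After move 4 (U): U=OWRW F=WOGB R=GGWR B=RYBB L=GBOY
After move 5 (R): R=WGRG U=OORB F=WOGY D=RBYR B=WYWB
After move 6 (F'): F=OYWG U=OOWR R=BGRG D=BYYR L=GBOR
Query: F face = OYWG

Answer: O Y W G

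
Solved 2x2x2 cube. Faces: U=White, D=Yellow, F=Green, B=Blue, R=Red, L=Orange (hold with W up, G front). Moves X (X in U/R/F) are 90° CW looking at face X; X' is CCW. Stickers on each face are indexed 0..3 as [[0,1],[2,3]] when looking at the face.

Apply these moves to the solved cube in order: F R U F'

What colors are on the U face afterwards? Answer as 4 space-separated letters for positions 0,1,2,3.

Answer: O W O R

Derivation:
After move 1 (F): F=GGGG U=WWOO R=WRWR D=RRYY L=OYOY
After move 2 (R): R=WWRR U=WGOG F=GRGY D=RBYB B=OBWB
After move 3 (U): U=OWGG F=WWGY R=OBRR B=OYWB L=GROY
After move 4 (F'): F=WYWG U=OWOR R=BBRR D=RYYB L=GGOG
Query: U face = OWOR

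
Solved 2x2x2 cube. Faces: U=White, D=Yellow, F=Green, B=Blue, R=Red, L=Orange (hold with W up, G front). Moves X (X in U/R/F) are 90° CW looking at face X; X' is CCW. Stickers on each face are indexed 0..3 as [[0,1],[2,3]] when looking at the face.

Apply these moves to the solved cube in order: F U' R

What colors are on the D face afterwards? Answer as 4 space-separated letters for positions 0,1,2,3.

Answer: R B Y W

Derivation:
After move 1 (F): F=GGGG U=WWOO R=WRWR D=RRYY L=OYOY
After move 2 (U'): U=WOWO F=OYGG R=GGWR B=WRBB L=BBOY
After move 3 (R): R=WGRG U=WYWG F=ORGY D=RBYW B=OROB
Query: D face = RBYW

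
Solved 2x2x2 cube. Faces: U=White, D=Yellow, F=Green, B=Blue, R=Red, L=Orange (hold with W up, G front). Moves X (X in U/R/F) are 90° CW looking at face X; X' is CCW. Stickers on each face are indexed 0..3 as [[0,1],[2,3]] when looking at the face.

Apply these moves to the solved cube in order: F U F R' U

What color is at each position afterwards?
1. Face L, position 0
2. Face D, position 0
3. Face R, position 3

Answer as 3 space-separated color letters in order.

Answer: G W W

Derivation:
After move 1 (F): F=GGGG U=WWOO R=WRWR D=RRYY L=OYOY
After move 2 (U): U=OWOW F=WRGG R=BBWR B=OYBB L=GGOY
After move 3 (F): F=GWGR U=OWYG R=OBWR D=WBYY L=GROR
After move 4 (R'): R=BROW U=OBYO F=GWGG D=WWYR B=YYBB
After move 5 (U): U=YOOB F=BRGG R=YYOW B=GRBB L=GWOR
Query 1: L[0] = G
Query 2: D[0] = W
Query 3: R[3] = W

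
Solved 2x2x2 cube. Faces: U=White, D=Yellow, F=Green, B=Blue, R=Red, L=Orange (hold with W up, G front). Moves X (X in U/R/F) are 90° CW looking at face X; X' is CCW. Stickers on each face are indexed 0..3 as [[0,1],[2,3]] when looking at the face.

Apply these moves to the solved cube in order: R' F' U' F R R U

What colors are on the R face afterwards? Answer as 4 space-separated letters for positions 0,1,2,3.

Answer: B R W W

Derivation:
After move 1 (R'): R=RRRR U=WBWB F=GWGW D=YGYG B=YBYB
After move 2 (F'): F=WWGG U=WBRR R=GRYR D=OOYG L=OBOW
After move 3 (U'): U=BRWR F=OBGG R=WWYR B=GRYB L=YBOW
After move 4 (F): F=GOGB U=BRWB R=WWRR D=YWYG L=YOOO
After move 5 (R): R=RWRW U=BOWB F=GWGG D=YYYG B=BRRB
After move 6 (R): R=RRWW U=BWWG F=GYGG D=YRYB B=BROB
After move 7 (U): U=WBGW F=RRGG R=BRWW B=YOOB L=GYOO
Query: R face = BRWW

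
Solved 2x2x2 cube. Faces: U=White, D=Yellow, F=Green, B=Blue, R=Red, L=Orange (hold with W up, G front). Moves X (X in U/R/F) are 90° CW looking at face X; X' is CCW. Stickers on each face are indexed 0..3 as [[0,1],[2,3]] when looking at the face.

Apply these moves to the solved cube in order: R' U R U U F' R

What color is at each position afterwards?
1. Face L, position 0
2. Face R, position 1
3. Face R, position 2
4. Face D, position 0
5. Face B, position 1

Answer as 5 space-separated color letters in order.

Answer: R Y B Y G

Derivation:
After move 1 (R'): R=RRRR U=WBWB F=GWGW D=YGYG B=YBYB
After move 2 (U): U=WWBB F=RRGW R=YBRR B=OOYB L=GWOO
After move 3 (R): R=RYRB U=WRBW F=RGGG D=YYYO B=BOWB
After move 4 (U): U=BWWR F=RYGG R=BORB B=GWWB L=RGOO
After move 5 (U): U=WBRW F=BOGG R=GWRB B=RGWB L=RYOO
After move 6 (F'): F=OGBG U=WBGR R=YWYB D=YOYO L=RWOR
After move 7 (R): R=YYBW U=WGGG F=OOBO D=YWYR B=RGBB
Query 1: L[0] = R
Query 2: R[1] = Y
Query 3: R[2] = B
Query 4: D[0] = Y
Query 5: B[1] = G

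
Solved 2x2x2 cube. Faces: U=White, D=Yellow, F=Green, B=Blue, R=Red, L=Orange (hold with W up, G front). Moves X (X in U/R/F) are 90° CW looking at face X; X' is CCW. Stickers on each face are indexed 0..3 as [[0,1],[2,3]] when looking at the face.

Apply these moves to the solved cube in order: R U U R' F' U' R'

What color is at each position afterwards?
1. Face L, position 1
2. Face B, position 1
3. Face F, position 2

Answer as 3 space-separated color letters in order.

After move 1 (R): R=RRRR U=WGWG F=GYGY D=YBYB B=WBWB
After move 2 (U): U=WWGG F=RRGY R=WBRR B=OOWB L=GYOO
After move 3 (U): U=GWGW F=WBGY R=OORR B=GYWB L=RROO
After move 4 (R'): R=OROR U=GWGG F=WWGW D=YBYY B=BYBB
After move 5 (F'): F=WWWG U=GWOO R=BRYR D=ROYY L=RGOG
After move 6 (U'): U=WOGO F=RGWG R=WWYR B=BRBB L=BYOG
After move 7 (R'): R=WRWY U=WBGB F=ROWO D=RGYG B=YROB
Query 1: L[1] = Y
Query 2: B[1] = R
Query 3: F[2] = W

Answer: Y R W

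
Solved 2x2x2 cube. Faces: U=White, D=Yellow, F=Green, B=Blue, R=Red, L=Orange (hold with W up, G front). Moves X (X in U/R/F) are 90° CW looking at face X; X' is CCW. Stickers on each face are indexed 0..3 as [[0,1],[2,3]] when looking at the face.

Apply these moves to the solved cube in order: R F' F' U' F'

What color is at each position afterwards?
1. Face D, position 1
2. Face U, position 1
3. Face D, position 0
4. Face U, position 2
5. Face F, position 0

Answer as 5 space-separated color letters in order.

After move 1 (R): R=RRRR U=WGWG F=GYGY D=YBYB B=WBWB
After move 2 (F'): F=YYGG U=WGRR R=BRYR D=OOYB L=OGOW
After move 3 (F'): F=YGYG U=WGBY R=OROR D=GWYB L=OROR
After move 4 (U'): U=GYWB F=ORYG R=YGOR B=ORWB L=WBOR
After move 5 (F'): F=RGOY U=GYYO R=WGGR D=BRYB L=WBOW
Query 1: D[1] = R
Query 2: U[1] = Y
Query 3: D[0] = B
Query 4: U[2] = Y
Query 5: F[0] = R

Answer: R Y B Y R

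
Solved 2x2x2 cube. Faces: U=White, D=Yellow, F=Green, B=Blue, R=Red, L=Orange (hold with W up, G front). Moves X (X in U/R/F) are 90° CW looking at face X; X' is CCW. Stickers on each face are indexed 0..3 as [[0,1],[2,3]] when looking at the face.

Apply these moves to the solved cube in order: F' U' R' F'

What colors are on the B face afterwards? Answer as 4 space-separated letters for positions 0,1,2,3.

Answer: Y R O B

Derivation:
After move 1 (F'): F=GGGG U=WWRR R=YRYR D=OOYY L=OWOW
After move 2 (U'): U=WRWR F=OWGG R=GGYR B=YRBB L=BBOW
After move 3 (R'): R=GRGY U=WBWY F=ORGR D=OWYG B=YROB
After move 4 (F'): F=RROG U=WBGG R=WROY D=BWYG L=BYOW
Query: B face = YROB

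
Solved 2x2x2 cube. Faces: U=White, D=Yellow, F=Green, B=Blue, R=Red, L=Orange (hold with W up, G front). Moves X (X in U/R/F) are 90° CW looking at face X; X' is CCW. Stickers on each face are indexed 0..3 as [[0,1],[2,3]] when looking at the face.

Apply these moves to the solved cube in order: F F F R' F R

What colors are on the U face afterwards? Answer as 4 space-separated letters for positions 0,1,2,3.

After move 1 (F): F=GGGG U=WWOO R=WRWR D=RRYY L=OYOY
After move 2 (F): F=GGGG U=WWYY R=OROR D=WWYY L=OROR
After move 3 (F): F=GGGG U=WWRR R=YRYR D=OOYY L=OWOW
After move 4 (R'): R=RRYY U=WBRB F=GWGR D=OGYG B=YBOB
After move 5 (F): F=GGRW U=WBWW R=RRBY D=YRYG L=OOOG
After move 6 (R): R=BRYR U=WGWW F=GRRG D=YOYY B=WBBB
Query: U face = WGWW

Answer: W G W W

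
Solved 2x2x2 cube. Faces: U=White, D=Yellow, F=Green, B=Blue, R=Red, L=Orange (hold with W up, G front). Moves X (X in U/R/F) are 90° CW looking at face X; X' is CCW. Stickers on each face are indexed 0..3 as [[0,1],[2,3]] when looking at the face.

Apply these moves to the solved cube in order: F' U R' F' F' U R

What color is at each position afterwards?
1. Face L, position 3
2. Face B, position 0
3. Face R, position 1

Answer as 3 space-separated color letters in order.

Answer: B B Y

Derivation:
After move 1 (F'): F=GGGG U=WWRR R=YRYR D=OOYY L=OWOW
After move 2 (U): U=RWRW F=YRGG R=BBYR B=OWBB L=GGOW
After move 3 (R'): R=BRBY U=RBRO F=YWGW D=ORYG B=YWOB
After move 4 (F'): F=WWYG U=RBBB R=RROY D=GWYG L=GOOR
After move 5 (F'): F=WGWY U=RBRO R=WRGY D=ORYG L=GBOB
After move 6 (U): U=RROB F=WRWY R=YWGY B=GBOB L=WGOB
After move 7 (R): R=GYYW U=RROY F=WRWG D=OOYG B=BBRB
Query 1: L[3] = B
Query 2: B[0] = B
Query 3: R[1] = Y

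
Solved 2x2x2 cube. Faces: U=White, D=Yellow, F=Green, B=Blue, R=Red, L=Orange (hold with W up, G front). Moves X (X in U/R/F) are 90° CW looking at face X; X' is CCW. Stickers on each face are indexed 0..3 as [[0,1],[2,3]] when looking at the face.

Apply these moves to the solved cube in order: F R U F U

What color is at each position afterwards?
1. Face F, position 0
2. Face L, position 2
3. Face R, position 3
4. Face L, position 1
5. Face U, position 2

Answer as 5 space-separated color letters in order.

Answer: G O R W R

Derivation:
After move 1 (F): F=GGGG U=WWOO R=WRWR D=RRYY L=OYOY
After move 2 (R): R=WWRR U=WGOG F=GRGY D=RBYB B=OBWB
After move 3 (U): U=OWGG F=WWGY R=OBRR B=OYWB L=GROY
After move 4 (F): F=GWYW U=OWYR R=GBGR D=ROYB L=GROB
After move 5 (U): U=YORW F=GBYW R=OYGR B=GRWB L=GWOB
Query 1: F[0] = G
Query 2: L[2] = O
Query 3: R[3] = R
Query 4: L[1] = W
Query 5: U[2] = R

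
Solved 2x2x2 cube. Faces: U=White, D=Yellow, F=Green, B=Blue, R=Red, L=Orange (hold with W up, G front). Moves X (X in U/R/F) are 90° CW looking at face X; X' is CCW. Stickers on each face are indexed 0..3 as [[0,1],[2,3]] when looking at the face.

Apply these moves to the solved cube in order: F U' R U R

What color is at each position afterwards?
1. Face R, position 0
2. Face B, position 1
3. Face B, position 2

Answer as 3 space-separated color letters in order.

Answer: R B W

Derivation:
After move 1 (F): F=GGGG U=WWOO R=WRWR D=RRYY L=OYOY
After move 2 (U'): U=WOWO F=OYGG R=GGWR B=WRBB L=BBOY
After move 3 (R): R=WGRG U=WYWG F=ORGY D=RBYW B=OROB
After move 4 (U): U=WWGY F=WGGY R=ORRG B=BBOB L=OROY
After move 5 (R): R=ROGR U=WGGY F=WBGW D=ROYB B=YBWB
Query 1: R[0] = R
Query 2: B[1] = B
Query 3: B[2] = W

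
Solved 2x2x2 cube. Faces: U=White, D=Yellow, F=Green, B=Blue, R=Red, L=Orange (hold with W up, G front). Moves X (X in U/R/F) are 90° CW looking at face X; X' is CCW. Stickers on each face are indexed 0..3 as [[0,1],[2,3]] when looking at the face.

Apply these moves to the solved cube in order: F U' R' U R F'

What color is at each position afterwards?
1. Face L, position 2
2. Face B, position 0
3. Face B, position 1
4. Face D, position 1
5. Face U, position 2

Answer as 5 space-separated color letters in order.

Answer: O B B Y G

Derivation:
After move 1 (F): F=GGGG U=WWOO R=WRWR D=RRYY L=OYOY
After move 2 (U'): U=WOWO F=OYGG R=GGWR B=WRBB L=BBOY
After move 3 (R'): R=GRGW U=WBWW F=OOGO D=RYYG B=YRRB
After move 4 (U): U=WWWB F=GRGO R=YRGW B=BBRB L=OOOY
After move 5 (R): R=GYWR U=WRWO F=GYGG D=RRYB B=BBWB
After move 6 (F'): F=YGGG U=WRGW R=RYRR D=OYYB L=OOOW
Query 1: L[2] = O
Query 2: B[0] = B
Query 3: B[1] = B
Query 4: D[1] = Y
Query 5: U[2] = G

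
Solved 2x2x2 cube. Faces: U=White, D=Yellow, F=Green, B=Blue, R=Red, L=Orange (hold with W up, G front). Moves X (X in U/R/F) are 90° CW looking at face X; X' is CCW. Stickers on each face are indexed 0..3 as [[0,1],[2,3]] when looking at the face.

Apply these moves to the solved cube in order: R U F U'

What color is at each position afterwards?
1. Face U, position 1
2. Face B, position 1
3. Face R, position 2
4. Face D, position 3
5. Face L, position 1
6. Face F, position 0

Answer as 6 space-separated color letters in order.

Answer: Y B G B O G

Derivation:
After move 1 (R): R=RRRR U=WGWG F=GYGY D=YBYB B=WBWB
After move 2 (U): U=WWGG F=RRGY R=WBRR B=OOWB L=GYOO
After move 3 (F): F=GRYR U=WWOY R=GBGR D=RWYB L=GYOB
After move 4 (U'): U=WYWO F=GYYR R=GRGR B=GBWB L=OOOB
Query 1: U[1] = Y
Query 2: B[1] = B
Query 3: R[2] = G
Query 4: D[3] = B
Query 5: L[1] = O
Query 6: F[0] = G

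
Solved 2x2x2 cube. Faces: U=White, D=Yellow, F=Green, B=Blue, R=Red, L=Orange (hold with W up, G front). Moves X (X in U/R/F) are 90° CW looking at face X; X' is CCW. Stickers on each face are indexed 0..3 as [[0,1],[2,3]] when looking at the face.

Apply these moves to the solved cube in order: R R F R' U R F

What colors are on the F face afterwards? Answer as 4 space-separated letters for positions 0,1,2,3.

After move 1 (R): R=RRRR U=WGWG F=GYGY D=YBYB B=WBWB
After move 2 (R): R=RRRR U=WYWY F=GBGB D=YWYW B=GBGB
After move 3 (F): F=GGBB U=WYOO R=WRYR D=RRYW L=OYOW
After move 4 (R'): R=RRWY U=WGOG F=GYBO D=RGYB B=WBRB
After move 5 (U): U=OWGG F=RRBO R=WBWY B=OYRB L=GYOW
After move 6 (R): R=WWYB U=ORGO F=RGBB D=RRYO B=GYWB
After move 7 (F): F=BRBG U=ORWY R=GWOB D=YWYO L=GROR
Query: F face = BRBG

Answer: B R B G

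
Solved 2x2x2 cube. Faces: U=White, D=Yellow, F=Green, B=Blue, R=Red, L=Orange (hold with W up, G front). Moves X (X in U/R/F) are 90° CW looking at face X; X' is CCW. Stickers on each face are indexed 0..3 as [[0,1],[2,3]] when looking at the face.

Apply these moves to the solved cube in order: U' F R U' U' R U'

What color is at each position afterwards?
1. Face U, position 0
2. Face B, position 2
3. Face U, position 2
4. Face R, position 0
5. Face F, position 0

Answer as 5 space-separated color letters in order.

After move 1 (U'): U=WWWW F=OOGG R=GGRR B=RRBB L=BBOO
After move 2 (F): F=GOGO U=WWOB R=WGWR D=RGYY L=BYOY
After move 3 (R): R=WWRG U=WOOO F=GGGY D=RBYR B=BRWB
After move 4 (U'): U=OOWO F=BYGY R=GGRG B=WWWB L=BROY
After move 5 (U'): U=OOOW F=BRGY R=BYRG B=GGWB L=WWOY
After move 6 (R): R=RBGY U=OROY F=BBGR D=RWYG B=WGOB
After move 7 (U'): U=RYOO F=WWGR R=BBGY B=RBOB L=WGOY
Query 1: U[0] = R
Query 2: B[2] = O
Query 3: U[2] = O
Query 4: R[0] = B
Query 5: F[0] = W

Answer: R O O B W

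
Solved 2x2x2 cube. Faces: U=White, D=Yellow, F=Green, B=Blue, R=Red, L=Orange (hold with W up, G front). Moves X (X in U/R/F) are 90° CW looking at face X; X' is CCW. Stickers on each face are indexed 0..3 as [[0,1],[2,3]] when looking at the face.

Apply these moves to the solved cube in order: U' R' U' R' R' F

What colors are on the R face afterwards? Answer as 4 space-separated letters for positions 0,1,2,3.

After move 1 (U'): U=WWWW F=OOGG R=GGRR B=RRBB L=BBOO
After move 2 (R'): R=GRGR U=WBWR F=OWGW D=YOYG B=YRYB
After move 3 (U'): U=BRWW F=BBGW R=OWGR B=GRYB L=YROO
After move 4 (R'): R=WROG U=BYWG F=BRGW D=YBYW B=GROB
After move 5 (R'): R=RGWO U=BOWG F=BYGG D=YRYW B=WRBB
After move 6 (F): F=GBGY U=BOOR R=WGGO D=WRYW L=YYOR
Query: R face = WGGO

Answer: W G G O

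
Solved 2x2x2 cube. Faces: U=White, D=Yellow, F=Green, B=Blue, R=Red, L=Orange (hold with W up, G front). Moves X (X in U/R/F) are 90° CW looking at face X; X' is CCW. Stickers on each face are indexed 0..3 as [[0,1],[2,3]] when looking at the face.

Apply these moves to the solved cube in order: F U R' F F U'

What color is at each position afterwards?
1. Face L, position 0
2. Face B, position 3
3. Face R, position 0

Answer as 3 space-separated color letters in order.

After move 1 (F): F=GGGG U=WWOO R=WRWR D=RRYY L=OYOY
After move 2 (U): U=OWOW F=WRGG R=BBWR B=OYBB L=GGOY
After move 3 (R'): R=BRBW U=OBOO F=WWGW D=RRYG B=YYRB
After move 4 (F): F=GWWW U=OBYG R=OROW D=BBYG L=GROR
After move 5 (F): F=WGWW U=OBRR R=YRGW D=OOYG L=GBOB
After move 6 (U'): U=BROR F=GBWW R=WGGW B=YRRB L=YYOB
Query 1: L[0] = Y
Query 2: B[3] = B
Query 3: R[0] = W

Answer: Y B W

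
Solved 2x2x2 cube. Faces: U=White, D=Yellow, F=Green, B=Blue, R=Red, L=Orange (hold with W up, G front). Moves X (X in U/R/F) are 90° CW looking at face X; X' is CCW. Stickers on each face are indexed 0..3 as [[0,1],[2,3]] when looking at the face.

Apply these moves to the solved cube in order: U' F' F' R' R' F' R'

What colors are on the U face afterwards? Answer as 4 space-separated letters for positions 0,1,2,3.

Answer: W G R O

Derivation:
After move 1 (U'): U=WWWW F=OOGG R=GGRR B=RRBB L=BBOO
After move 2 (F'): F=OGOG U=WWGR R=YGYR D=BOYY L=BWOW
After move 3 (F'): F=GGOO U=WWYY R=OGBR D=WWYY L=BROG
After move 4 (R'): R=GROB U=WBYR F=GWOY D=WGYO B=YRWB
After move 5 (R'): R=RBGO U=WWYY F=GBOR D=WWYY B=ORGB
After move 6 (F'): F=BRGO U=WWRG R=WBWO D=RGYY L=BYOY
After move 7 (R'): R=BOWW U=WGRO F=BWGG D=RRYO B=YRGB
Query: U face = WGRO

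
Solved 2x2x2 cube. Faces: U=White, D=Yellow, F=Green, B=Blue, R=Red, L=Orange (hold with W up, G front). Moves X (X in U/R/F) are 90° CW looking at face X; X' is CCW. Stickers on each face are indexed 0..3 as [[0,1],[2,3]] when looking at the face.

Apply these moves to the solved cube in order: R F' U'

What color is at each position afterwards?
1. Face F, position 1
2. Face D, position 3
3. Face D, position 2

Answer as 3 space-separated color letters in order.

After move 1 (R): R=RRRR U=WGWG F=GYGY D=YBYB B=WBWB
After move 2 (F'): F=YYGG U=WGRR R=BRYR D=OOYB L=OGOW
After move 3 (U'): U=GRWR F=OGGG R=YYYR B=BRWB L=WBOW
Query 1: F[1] = G
Query 2: D[3] = B
Query 3: D[2] = Y

Answer: G B Y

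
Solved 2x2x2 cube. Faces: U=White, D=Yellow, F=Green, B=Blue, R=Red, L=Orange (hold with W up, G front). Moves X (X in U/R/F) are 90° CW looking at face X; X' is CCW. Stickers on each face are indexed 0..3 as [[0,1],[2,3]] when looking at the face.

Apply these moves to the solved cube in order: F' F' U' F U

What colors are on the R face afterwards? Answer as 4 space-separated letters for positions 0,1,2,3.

After move 1 (F'): F=GGGG U=WWRR R=YRYR D=OOYY L=OWOW
After move 2 (F'): F=GGGG U=WWYY R=OROR D=WWYY L=OROR
After move 3 (U'): U=WYWY F=ORGG R=GGOR B=ORBB L=BBOR
After move 4 (F): F=GOGR U=WYRB R=WGYR D=OGYY L=BWOW
After move 5 (U): U=RWBY F=WGGR R=ORYR B=BWBB L=GOOW
Query: R face = ORYR

Answer: O R Y R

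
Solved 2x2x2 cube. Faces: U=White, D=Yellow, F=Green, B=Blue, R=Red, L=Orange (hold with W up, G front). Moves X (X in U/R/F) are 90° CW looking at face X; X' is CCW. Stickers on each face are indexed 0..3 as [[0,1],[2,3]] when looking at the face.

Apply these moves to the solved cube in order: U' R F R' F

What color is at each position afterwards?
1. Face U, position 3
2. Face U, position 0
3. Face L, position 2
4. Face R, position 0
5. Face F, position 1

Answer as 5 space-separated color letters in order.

After move 1 (U'): U=WWWW F=OOGG R=GGRR B=RRBB L=BBOO
After move 2 (R): R=RGRG U=WOWG F=OYGY D=YBYR B=WRWB
After move 3 (F): F=GOYY U=WOOB R=WGGG D=RRYR L=BYOB
After move 4 (R'): R=GGWG U=WWOW F=GOYB D=ROYY B=RRRB
After move 5 (F): F=YGBO U=WWBY R=OGWG D=WGYY L=BROO
Query 1: U[3] = Y
Query 2: U[0] = W
Query 3: L[2] = O
Query 4: R[0] = O
Query 5: F[1] = G

Answer: Y W O O G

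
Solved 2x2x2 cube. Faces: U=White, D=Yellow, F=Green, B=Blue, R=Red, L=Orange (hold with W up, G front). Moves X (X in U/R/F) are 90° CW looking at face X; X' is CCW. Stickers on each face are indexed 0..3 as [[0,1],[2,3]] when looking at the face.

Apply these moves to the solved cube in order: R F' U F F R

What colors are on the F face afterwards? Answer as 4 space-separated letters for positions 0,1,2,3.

Answer: G R R B

Derivation:
After move 1 (R): R=RRRR U=WGWG F=GYGY D=YBYB B=WBWB
After move 2 (F'): F=YYGG U=WGRR R=BRYR D=OOYB L=OGOW
After move 3 (U): U=RWRG F=BRGG R=WBYR B=OGWB L=YYOW
After move 4 (F): F=GBGR U=RWWY R=RBGR D=YWYB L=YOOO
After move 5 (F): F=GGRB U=RWOO R=WBYR D=GRYB L=YYOW
After move 6 (R): R=YWRB U=RGOB F=GRRB D=GWYO B=OGWB
Query: F face = GRRB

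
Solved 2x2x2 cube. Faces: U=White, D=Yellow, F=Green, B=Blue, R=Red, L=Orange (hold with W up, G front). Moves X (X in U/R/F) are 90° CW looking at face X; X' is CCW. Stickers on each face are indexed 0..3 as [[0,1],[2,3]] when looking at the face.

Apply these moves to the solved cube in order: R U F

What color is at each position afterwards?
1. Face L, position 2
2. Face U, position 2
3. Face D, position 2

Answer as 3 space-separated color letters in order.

Answer: O O Y

Derivation:
After move 1 (R): R=RRRR U=WGWG F=GYGY D=YBYB B=WBWB
After move 2 (U): U=WWGG F=RRGY R=WBRR B=OOWB L=GYOO
After move 3 (F): F=GRYR U=WWOY R=GBGR D=RWYB L=GYOB
Query 1: L[2] = O
Query 2: U[2] = O
Query 3: D[2] = Y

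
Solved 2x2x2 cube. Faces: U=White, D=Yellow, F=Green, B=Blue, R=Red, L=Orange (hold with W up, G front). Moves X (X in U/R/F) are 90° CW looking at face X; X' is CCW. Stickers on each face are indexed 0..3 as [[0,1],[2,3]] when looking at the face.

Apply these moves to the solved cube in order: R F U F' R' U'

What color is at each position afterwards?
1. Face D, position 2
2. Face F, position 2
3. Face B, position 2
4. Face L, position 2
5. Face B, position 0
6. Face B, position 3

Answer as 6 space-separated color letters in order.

Answer: Y W B O B B

Derivation:
After move 1 (R): R=RRRR U=WGWG F=GYGY D=YBYB B=WBWB
After move 2 (F): F=GGYY U=WGOO R=WRGR D=RRYB L=OYOB
After move 3 (U): U=OWOG F=WRYY R=WBGR B=OYWB L=GGOB
After move 4 (F'): F=RYWY U=OWWG R=RBRR D=GBYB L=GGOO
After move 5 (R'): R=BRRR U=OWWO F=RWWG D=GYYY B=BYBB
After move 6 (U'): U=WOOW F=GGWG R=RWRR B=BRBB L=BYOO
Query 1: D[2] = Y
Query 2: F[2] = W
Query 3: B[2] = B
Query 4: L[2] = O
Query 5: B[0] = B
Query 6: B[3] = B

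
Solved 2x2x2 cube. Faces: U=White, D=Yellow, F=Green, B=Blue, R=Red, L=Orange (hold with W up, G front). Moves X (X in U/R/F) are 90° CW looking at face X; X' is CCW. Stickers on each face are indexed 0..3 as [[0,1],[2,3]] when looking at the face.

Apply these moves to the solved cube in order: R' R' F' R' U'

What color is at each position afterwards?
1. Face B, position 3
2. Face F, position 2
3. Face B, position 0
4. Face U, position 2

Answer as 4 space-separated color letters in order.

After move 1 (R'): R=RRRR U=WBWB F=GWGW D=YGYG B=YBYB
After move 2 (R'): R=RRRR U=WYWY F=GBGB D=YWYW B=GBGB
After move 3 (F'): F=BBGG U=WYRR R=WRYR D=OOYW L=OYOW
After move 4 (R'): R=RRWY U=WGRG F=BYGR D=OBYG B=WBOB
After move 5 (U'): U=GGWR F=OYGR R=BYWY B=RROB L=WBOW
Query 1: B[3] = B
Query 2: F[2] = G
Query 3: B[0] = R
Query 4: U[2] = W

Answer: B G R W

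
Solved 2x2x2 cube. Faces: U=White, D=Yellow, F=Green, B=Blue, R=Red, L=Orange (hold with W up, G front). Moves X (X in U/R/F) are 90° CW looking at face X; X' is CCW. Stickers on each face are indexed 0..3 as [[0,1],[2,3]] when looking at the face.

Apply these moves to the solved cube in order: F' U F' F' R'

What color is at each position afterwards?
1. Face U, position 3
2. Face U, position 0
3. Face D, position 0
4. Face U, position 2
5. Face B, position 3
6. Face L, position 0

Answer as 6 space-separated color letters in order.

Answer: O R W O B G

Derivation:
After move 1 (F'): F=GGGG U=WWRR R=YRYR D=OOYY L=OWOW
After move 2 (U): U=RWRW F=YRGG R=BBYR B=OWBB L=GGOW
After move 3 (F'): F=RGYG U=RWBY R=OBOR D=GWYY L=GWOR
After move 4 (F'): F=GGRY U=RWOO R=WBGR D=WRYY L=GYOB
After move 5 (R'): R=BRWG U=RBOO F=GWRO D=WGYY B=YWRB
Query 1: U[3] = O
Query 2: U[0] = R
Query 3: D[0] = W
Query 4: U[2] = O
Query 5: B[3] = B
Query 6: L[0] = G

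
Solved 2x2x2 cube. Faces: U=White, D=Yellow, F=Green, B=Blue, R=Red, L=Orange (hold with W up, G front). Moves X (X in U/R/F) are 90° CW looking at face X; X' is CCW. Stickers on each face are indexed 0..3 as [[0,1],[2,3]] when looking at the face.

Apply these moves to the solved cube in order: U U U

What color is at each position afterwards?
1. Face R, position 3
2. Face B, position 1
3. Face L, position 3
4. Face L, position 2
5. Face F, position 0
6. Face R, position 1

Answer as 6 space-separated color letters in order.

After move 1 (U): U=WWWW F=RRGG R=BBRR B=OOBB L=GGOO
After move 2 (U): U=WWWW F=BBGG R=OORR B=GGBB L=RROO
After move 3 (U): U=WWWW F=OOGG R=GGRR B=RRBB L=BBOO
Query 1: R[3] = R
Query 2: B[1] = R
Query 3: L[3] = O
Query 4: L[2] = O
Query 5: F[0] = O
Query 6: R[1] = G

Answer: R R O O O G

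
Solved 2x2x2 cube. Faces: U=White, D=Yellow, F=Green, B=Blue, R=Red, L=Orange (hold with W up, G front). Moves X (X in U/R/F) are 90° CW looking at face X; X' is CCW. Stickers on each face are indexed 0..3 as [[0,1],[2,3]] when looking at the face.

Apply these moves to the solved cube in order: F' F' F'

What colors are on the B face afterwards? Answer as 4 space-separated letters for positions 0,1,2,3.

Answer: B B B B

Derivation:
After move 1 (F'): F=GGGG U=WWRR R=YRYR D=OOYY L=OWOW
After move 2 (F'): F=GGGG U=WWYY R=OROR D=WWYY L=OROR
After move 3 (F'): F=GGGG U=WWOO R=WRWR D=RRYY L=OYOY
Query: B face = BBBB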